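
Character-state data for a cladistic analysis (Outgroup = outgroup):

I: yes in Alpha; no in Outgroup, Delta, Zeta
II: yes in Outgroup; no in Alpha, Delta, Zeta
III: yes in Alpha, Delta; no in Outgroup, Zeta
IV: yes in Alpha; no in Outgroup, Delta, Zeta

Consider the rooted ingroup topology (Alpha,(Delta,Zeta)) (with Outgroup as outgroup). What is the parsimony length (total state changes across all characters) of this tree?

5

Map each character onto (Alpha,(Delta,Zeta)) (rooted by Outgroup) and count the minimum state changes it requires (Fitch parsimony):
I: 1; II: 1; III: 2; IV: 1.
Total tree length = 5.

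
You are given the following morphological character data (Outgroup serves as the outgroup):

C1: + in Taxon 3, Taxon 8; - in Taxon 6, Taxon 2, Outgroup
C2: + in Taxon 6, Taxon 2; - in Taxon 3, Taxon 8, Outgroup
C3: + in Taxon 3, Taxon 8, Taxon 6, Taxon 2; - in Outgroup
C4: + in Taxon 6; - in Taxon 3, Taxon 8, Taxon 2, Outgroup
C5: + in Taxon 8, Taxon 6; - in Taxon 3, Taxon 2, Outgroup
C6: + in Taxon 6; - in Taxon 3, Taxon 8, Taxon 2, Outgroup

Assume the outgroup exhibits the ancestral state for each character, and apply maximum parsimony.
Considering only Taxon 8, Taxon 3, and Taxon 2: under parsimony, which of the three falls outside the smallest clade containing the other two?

The outgroup has state '-' for every character, so '+' is the derived state throughout.
C1: derived state '+' in Taxon 3 and Taxon 8 only — synapomorphy for {Taxon 3, Taxon 8}.
Only Taxon 2 and Taxon 6 show the derived state '+' for C2, supporting them as a clade.
C3 (derived state '+') is shared by all ingroup taxa — unites the whole ingroup.
C4 (derived state '+') is unique to Taxon 6 (autapomorphy; uninformative for grouping).
C5 (state '+') occurs in Taxon 6 and Taxon 8 but conflicts with the nesting implied by the other characters — most parsimoniously interpreted as homoplasy.
C6: derived state '+' in Taxon 6 only — an autapomorphy, so it tells us nothing about relationships among taxa.
Most parsimonious ingroup topology: ((Taxon 6,Taxon 2),(Taxon 8,Taxon 3)).
Taxon 3 and Taxon 8 share a more recent common ancestor with each other than either does with Taxon 2, so Taxon 2 is the least closely related of the three.

Taxon 2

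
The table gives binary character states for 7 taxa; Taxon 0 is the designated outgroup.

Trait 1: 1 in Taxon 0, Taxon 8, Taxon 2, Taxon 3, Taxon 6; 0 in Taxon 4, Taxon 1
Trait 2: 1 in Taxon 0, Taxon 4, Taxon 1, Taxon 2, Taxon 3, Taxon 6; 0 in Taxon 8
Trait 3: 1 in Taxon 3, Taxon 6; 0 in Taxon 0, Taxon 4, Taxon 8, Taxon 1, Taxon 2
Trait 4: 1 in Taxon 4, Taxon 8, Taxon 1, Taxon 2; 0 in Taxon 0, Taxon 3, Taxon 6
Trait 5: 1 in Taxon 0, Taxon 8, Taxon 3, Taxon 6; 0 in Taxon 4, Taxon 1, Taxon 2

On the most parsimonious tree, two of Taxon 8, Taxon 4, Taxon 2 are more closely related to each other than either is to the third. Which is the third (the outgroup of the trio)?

Taxon 8

Character polarity is set by the outgroup: the derived state is whichever differs from the outgroup's state, so for Trait 1, Trait 2, Trait 5 the derived state is '0', and for the remaining characters it is '1'.
Trait 1: derived state '0' in Taxon 1 and Taxon 4 only — synapomorphy for {Taxon 1, Taxon 4}.
Trait 2: derived state '0' in Taxon 8 only — an autapomorphy, so it tells us nothing about relationships among taxa.
Trait 3 (derived state '1') is shared by Taxon 3 and Taxon 6 — a synapomorphy uniting that clade.
Trait 4: derived state '1' in Taxon 1, Taxon 2, Taxon 4, and Taxon 8 only — synapomorphy for {Taxon 1, Taxon 2, Taxon 4, Taxon 8}.
Trait 5: derived state '0' in Taxon 1, Taxon 2, and Taxon 4 only — synapomorphy for {Taxon 1, Taxon 2, Taxon 4}.
Most parsimonious ingroup topology: ((((Taxon 4,Taxon 1),Taxon 2),Taxon 8),(Taxon 3,Taxon 6)).
Taxon 4 and Taxon 2 share a more recent common ancestor with each other than either does with Taxon 8, so Taxon 8 is the least closely related of the three.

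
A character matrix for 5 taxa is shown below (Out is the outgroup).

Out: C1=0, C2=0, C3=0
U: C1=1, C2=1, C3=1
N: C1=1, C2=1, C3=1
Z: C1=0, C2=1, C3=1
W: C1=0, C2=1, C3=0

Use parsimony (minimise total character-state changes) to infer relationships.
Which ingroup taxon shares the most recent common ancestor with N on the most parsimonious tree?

U

The outgroup has state '0' for every character, so '1' is the derived state throughout.
C1: derived state '1' in N and U only — synapomorphy for {N, U}.
C2 (derived state '1') is shared by all ingroup taxa — unites the whole ingroup.
Only N, U, and Z show the derived state '1' for C3, supporting them as a clade.
Most parsimonious ingroup topology: (((U,N),Z),W).
N and U form a cherry on this tree, so they are sister taxa.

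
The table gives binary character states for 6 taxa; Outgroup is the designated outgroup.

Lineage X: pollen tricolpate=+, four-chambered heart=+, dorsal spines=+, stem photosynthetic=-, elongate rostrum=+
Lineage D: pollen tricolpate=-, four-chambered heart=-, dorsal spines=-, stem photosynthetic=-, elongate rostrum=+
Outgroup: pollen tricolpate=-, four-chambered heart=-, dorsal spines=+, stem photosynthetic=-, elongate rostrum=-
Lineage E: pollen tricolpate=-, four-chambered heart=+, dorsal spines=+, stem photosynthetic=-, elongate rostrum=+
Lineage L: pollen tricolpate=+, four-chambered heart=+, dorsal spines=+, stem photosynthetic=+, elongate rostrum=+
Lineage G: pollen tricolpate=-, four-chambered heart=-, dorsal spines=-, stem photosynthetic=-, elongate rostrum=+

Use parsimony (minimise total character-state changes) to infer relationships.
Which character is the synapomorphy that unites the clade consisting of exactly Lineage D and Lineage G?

Character polarity is set by the outgroup: the derived state is whichever differs from the outgroup's state, so for dorsal spines the derived state is '-', and for the remaining characters it is '+'.
pollen tricolpate (derived state '+') is shared by Lineage L and Lineage X — a synapomorphy uniting that clade.
four-chambered heart: derived state '+' in Lineage E, Lineage L, and Lineage X only — synapomorphy for {Lineage E, Lineage L, Lineage X}.
dorsal spines: derived state '-' in Lineage D and Lineage G only — synapomorphy for {Lineage D, Lineage G}.
stem photosynthetic: derived state '+' in Lineage L only — an autapomorphy, so it tells us nothing about relationships among taxa.
elongate rostrum (derived state '+') is shared by all ingroup taxa — unites the whole ingroup.
Most parsimonious ingroup topology: (((Lineage X,Lineage L),Lineage E),(Lineage D,Lineage G)).
The clade {Lineage D, Lineage G} is supported by dorsal spines: its derived state '-' occurs in exactly those taxa and in no other taxon (including the outgroup).

dorsal spines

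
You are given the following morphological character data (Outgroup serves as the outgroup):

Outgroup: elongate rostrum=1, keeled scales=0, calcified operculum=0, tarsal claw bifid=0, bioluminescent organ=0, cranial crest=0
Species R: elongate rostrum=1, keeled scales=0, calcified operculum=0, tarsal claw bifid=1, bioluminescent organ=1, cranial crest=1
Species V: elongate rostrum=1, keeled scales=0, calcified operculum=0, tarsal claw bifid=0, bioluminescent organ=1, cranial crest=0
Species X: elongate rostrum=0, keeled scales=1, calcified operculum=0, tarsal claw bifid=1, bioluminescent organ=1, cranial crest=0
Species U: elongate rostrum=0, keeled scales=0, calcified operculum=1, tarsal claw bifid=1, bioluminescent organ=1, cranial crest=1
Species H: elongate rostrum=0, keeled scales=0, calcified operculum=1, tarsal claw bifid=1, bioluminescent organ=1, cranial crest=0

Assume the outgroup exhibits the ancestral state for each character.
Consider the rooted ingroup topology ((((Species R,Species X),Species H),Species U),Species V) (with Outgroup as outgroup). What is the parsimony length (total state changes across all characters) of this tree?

Map each character onto ((((Species R,Species X),Species H),Species U),Species V) (rooted by Outgroup) and count the minimum state changes it requires (Fitch parsimony):
elongate rostrum: 2; keeled scales: 1; calcified operculum: 2; tarsal claw bifid: 1; bioluminescent organ: 1; cranial crest: 2.
Total tree length = 9.

9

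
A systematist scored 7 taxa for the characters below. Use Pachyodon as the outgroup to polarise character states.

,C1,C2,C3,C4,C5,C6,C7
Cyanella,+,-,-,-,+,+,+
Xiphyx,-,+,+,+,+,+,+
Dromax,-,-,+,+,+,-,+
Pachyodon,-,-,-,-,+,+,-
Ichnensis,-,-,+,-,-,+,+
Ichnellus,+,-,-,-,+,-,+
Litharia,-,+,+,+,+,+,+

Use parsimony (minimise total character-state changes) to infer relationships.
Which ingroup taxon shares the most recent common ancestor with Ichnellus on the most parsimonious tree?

Character polarity is set by the outgroup: the derived state is whichever differs from the outgroup's state, so for C5, C6 the derived state is '-', and for the remaining characters it is '+'.
Only Cyanella and Ichnellus show the derived state '+' for C1, supporting them as a clade.
Only Litharia and Xiphyx show the derived state '+' for C2, supporting them as a clade.
Only Dromax, Ichnensis, Litharia, and Xiphyx show the derived state '+' for C3, supporting them as a clade.
C4 (derived state '+') is shared by Dromax, Litharia, and Xiphyx — a synapomorphy uniting that clade.
C5 (derived state '-') is unique to Ichnensis (autapomorphy; uninformative for grouping).
C6 groups Dromax and Ichnellus, which is incompatible with the clades supported by the remaining characters; treating it as convergent (homoplasy) costs fewer steps than any alternative tree.
All ingroup taxa share the derived state '+' for C7; it defines the ingroup but does not resolve relationships within it.
Most parsimonious ingroup topology: ((((Litharia,Xiphyx),Dromax),Ichnensis),(Ichnellus,Cyanella)).
Ichnellus and Cyanella form a cherry on this tree, so they are sister taxa.

Cyanella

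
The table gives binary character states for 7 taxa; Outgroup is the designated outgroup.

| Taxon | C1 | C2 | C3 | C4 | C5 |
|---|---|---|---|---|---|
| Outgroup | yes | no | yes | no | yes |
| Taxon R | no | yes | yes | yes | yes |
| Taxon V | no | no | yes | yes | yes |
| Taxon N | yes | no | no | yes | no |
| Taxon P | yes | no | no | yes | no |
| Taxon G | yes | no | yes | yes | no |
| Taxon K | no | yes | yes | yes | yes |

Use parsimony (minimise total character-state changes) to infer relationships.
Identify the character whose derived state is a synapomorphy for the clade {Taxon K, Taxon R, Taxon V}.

C1

Character polarity is set by the outgroup: the derived state is whichever differs from the outgroup's state, so for C1, C3, C5 the derived state is 'no', and for the remaining characters it is 'yes'.
Only Taxon K, Taxon R, and Taxon V show the derived state 'no' for C1, supporting them as a clade.
C2 (derived state 'yes') is shared by Taxon K and Taxon R — a synapomorphy uniting that clade.
C3 (derived state 'no') is shared by Taxon N and Taxon P — a synapomorphy uniting that clade.
C4 (derived state 'yes') is shared by all ingroup taxa — unites the whole ingroup.
C5 (derived state 'no') is shared by Taxon G, Taxon N, and Taxon P — a synapomorphy uniting that clade.
Most parsimonious ingroup topology: (((Taxon R,Taxon K),Taxon V),((Taxon N,Taxon P),Taxon G)).
The clade {Taxon K, Taxon R, Taxon V} is supported by C1: its derived state 'no' occurs in exactly those taxa and in no other taxon (including the outgroup).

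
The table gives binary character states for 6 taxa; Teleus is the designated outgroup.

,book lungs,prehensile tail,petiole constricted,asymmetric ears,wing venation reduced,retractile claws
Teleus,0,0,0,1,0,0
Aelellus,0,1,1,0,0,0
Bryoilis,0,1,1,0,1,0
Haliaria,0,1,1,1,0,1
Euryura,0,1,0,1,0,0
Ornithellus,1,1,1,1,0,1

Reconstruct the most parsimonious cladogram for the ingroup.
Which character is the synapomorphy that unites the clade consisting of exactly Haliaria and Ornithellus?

retractile claws

Character polarity is set by the outgroup: the derived state is whichever differs from the outgroup's state, so for asymmetric ears the derived state is '0', and for the remaining characters it is '1'.
book lungs (derived state '1') is unique to Ornithellus (autapomorphy; uninformative for grouping).
prehensile tail (derived state '1') is shared by all ingroup taxa — unites the whole ingroup.
petiole constricted (derived state '1') is shared by Aelellus, Bryoilis, Haliaria, and Ornithellus — a synapomorphy uniting that clade.
asymmetric ears: derived state '0' in Aelellus and Bryoilis only — synapomorphy for {Aelellus, Bryoilis}.
wing venation reduced: derived state '1' in Bryoilis only — an autapomorphy, so it tells us nothing about relationships among taxa.
retractile claws (derived state '1') is shared by Haliaria and Ornithellus — a synapomorphy uniting that clade.
Most parsimonious ingroup topology: (((Aelellus,Bryoilis),(Haliaria,Ornithellus)),Euryura).
The clade {Haliaria, Ornithellus} is supported by retractile claws: its derived state '1' occurs in exactly those taxa and in no other taxon (including the outgroup).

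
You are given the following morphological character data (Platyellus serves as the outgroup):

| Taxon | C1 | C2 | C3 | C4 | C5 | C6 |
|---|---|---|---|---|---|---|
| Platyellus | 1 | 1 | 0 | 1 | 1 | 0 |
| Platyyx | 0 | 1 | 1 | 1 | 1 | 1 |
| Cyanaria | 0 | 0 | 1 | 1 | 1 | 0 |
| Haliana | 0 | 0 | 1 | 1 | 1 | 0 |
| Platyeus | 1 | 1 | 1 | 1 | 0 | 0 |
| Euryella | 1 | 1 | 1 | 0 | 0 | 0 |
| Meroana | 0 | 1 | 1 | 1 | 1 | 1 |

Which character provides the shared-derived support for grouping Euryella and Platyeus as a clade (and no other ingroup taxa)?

Character polarity is set by the outgroup: the derived state is whichever differs from the outgroup's state, so for C1, C2, C4, C5 the derived state is '0', and for the remaining characters it is '1'.
C1 (derived state '0') is shared by Cyanaria, Haliana, Meroana, and Platyyx — a synapomorphy uniting that clade.
Only Cyanaria and Haliana show the derived state '0' for C2, supporting them as a clade.
C3 (derived state '1') is shared by all ingroup taxa — unites the whole ingroup.
C4 (derived state '0') is unique to Euryella (autapomorphy; uninformative for grouping).
C5 (derived state '0') is shared by Euryella and Platyeus — a synapomorphy uniting that clade.
C6 (derived state '1') is shared by Meroana and Platyyx — a synapomorphy uniting that clade.
Most parsimonious ingroup topology: (((Platyyx,Meroana),(Cyanaria,Haliana)),(Platyeus,Euryella)).
The clade {Euryella, Platyeus} is supported by C5: its derived state '0' occurs in exactly those taxa and in no other taxon (including the outgroup).

C5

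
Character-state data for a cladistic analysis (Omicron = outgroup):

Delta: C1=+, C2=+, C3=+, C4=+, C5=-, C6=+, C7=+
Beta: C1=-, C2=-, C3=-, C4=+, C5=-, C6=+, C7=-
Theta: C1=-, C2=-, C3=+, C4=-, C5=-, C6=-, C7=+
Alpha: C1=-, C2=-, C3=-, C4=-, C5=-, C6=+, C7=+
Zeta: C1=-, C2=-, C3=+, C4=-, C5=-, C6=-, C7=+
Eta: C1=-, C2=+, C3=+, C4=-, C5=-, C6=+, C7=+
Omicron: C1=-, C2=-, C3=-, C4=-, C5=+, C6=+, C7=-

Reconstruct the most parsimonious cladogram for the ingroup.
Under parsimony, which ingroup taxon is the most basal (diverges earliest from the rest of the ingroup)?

Character polarity is set by the outgroup: the derived state is whichever differs from the outgroup's state, so for C5, C6 the derived state is '-', and for the remaining characters it is '+'.
C1: derived state '+' in Delta only — an autapomorphy, so it tells us nothing about relationships among taxa.
Only Delta and Eta show the derived state '+' for C2, supporting them as a clade.
C3 (derived state '+') is shared by Delta, Eta, Theta, and Zeta — a synapomorphy uniting that clade.
C4 groups Beta and Delta, which is incompatible with the clades supported by the remaining characters; treating it as convergent (homoplasy) costs fewer steps than any alternative tree.
C5 (derived state '-') is shared by all ingroup taxa — unites the whole ingroup.
C6: derived state '-' in Theta and Zeta only — synapomorphy for {Theta, Zeta}.
C7: derived state '+' in Alpha, Delta, Eta, Theta, and Zeta only — synapomorphy for {Alpha, Delta, Eta, Theta, Zeta}.
Most parsimonious ingroup topology: ((((Zeta,Theta),(Delta,Eta)),Alpha),Beta).
Beta is sister to the clade containing all other ingroup taxa, so it is the earliest-diverging (most basal) ingroup lineage.

Beta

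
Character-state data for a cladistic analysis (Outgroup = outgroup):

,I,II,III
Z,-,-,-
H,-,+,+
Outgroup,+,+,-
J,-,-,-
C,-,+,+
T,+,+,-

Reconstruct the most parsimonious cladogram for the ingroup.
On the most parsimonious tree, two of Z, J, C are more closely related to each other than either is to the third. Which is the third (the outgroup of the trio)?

Character polarity is set by the outgroup: the derived state is whichever differs from the outgroup's state, so for I, II the derived state is '-', and for the remaining characters it is '+'.
I: derived state '-' in C, H, J, and Z only — synapomorphy for {C, H, J, Z}.
Only J and Z show the derived state '-' for II, supporting them as a clade.
Only C and H show the derived state '+' for III, supporting them as a clade.
Most parsimonious ingroup topology: (((J,Z),(C,H)),T).
Z and J share a more recent common ancestor with each other than either does with C, so C is the least closely related of the three.

C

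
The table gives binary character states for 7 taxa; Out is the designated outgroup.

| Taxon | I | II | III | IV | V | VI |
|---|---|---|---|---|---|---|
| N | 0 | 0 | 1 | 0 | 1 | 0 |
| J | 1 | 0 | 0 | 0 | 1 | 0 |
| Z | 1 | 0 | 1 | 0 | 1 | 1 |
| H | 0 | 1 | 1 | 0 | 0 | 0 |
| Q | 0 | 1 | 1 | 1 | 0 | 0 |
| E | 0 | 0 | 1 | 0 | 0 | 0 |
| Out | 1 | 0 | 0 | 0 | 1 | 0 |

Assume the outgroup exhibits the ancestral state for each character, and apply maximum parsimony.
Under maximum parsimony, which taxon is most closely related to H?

Q

Character polarity is set by the outgroup: the derived state is whichever differs from the outgroup's state, so for I, V the derived state is '0', and for the remaining characters it is '1'.
I: derived state '0' in E, H, N, and Q only — synapomorphy for {E, H, N, Q}.
Only H and Q show the derived state '1' for II, supporting them as a clade.
III (derived state '1') is shared by E, H, N, Q, and Z — a synapomorphy uniting that clade.
IV (derived state '1') is unique to Q (autapomorphy; uninformative for grouping).
V: derived state '0' in E, H, and Q only — synapomorphy for {E, H, Q}.
VI (derived state '1') is unique to Z (autapomorphy; uninformative for grouping).
Most parsimonious ingroup topology: ((Z,((E,(H,Q)),N)),J).
H and Q form a cherry on this tree, so they are sister taxa.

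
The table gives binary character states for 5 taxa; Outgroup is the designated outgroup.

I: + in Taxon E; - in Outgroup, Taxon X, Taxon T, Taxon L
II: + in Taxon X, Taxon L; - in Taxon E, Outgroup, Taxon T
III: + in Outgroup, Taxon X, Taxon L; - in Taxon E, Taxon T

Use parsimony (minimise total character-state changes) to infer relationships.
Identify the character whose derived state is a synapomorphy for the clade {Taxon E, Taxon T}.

III

Character polarity is set by the outgroup: the derived state is whichever differs from the outgroup's state, so for III the derived state is '-', and for the remaining characters it is '+'.
I (derived state '+') is unique to Taxon E (autapomorphy; uninformative for grouping).
Only Taxon L and Taxon X show the derived state '+' for II, supporting them as a clade.
III: derived state '-' in Taxon E and Taxon T only — synapomorphy for {Taxon E, Taxon T}.
Most parsimonious ingroup topology: ((Taxon X,Taxon L),(Taxon E,Taxon T)).
The clade {Taxon E, Taxon T} is supported by III: its derived state '-' occurs in exactly those taxa and in no other taxon (including the outgroup).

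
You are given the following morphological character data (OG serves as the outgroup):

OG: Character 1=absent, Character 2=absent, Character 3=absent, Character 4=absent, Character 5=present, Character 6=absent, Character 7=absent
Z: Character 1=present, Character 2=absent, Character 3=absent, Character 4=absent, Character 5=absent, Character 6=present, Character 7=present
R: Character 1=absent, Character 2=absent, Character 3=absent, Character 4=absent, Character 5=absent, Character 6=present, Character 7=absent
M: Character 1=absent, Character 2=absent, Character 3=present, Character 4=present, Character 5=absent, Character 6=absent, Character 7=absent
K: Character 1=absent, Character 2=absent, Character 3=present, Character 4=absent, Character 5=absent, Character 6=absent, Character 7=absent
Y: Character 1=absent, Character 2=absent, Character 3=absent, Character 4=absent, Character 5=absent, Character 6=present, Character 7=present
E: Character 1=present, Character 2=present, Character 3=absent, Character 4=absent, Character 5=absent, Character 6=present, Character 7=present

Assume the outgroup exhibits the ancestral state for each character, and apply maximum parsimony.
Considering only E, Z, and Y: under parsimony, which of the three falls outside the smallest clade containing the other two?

Y

Character polarity is set by the outgroup: the derived state is whichever differs from the outgroup's state, so for Character 5 the derived state is 'absent', and for the remaining characters it is 'present'.
Character 1 (derived state 'present') is shared by E and Z — a synapomorphy uniting that clade.
Character 2 (derived state 'present') is unique to E (autapomorphy; uninformative for grouping).
Only K and M show the derived state 'present' for Character 3, supporting them as a clade.
Character 4: derived state 'present' in M only — an autapomorphy, so it tells us nothing about relationships among taxa.
All ingroup taxa share the derived state 'absent' for Character 5; it defines the ingroup but does not resolve relationships within it.
Only E, R, Y, and Z show the derived state 'present' for Character 6, supporting them as a clade.
Character 7 (derived state 'present') is shared by E, Y, and Z — a synapomorphy uniting that clade.
Most parsimonious ingroup topology: ((((Z,E),Y),R),(M,K)).
E and Z share a more recent common ancestor with each other than either does with Y, so Y is the least closely related of the three.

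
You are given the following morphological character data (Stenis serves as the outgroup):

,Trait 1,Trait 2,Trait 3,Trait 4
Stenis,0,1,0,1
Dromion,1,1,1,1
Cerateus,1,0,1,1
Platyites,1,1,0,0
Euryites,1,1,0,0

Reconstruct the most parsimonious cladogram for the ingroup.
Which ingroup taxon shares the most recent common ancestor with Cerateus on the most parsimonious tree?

Dromion

Character polarity is set by the outgroup: the derived state is whichever differs from the outgroup's state, so for Trait 2, Trait 4 the derived state is '0', and for the remaining characters it is '1'.
Trait 1 (derived state '1') is shared by all ingroup taxa — unites the whole ingroup.
Trait 2 (derived state '0') is unique to Cerateus (autapomorphy; uninformative for grouping).
Only Cerateus and Dromion show the derived state '1' for Trait 3, supporting them as a clade.
Trait 4 (derived state '0') is shared by Euryites and Platyites — a synapomorphy uniting that clade.
Most parsimonious ingroup topology: ((Dromion,Cerateus),(Platyites,Euryites)).
Cerateus and Dromion form a cherry on this tree, so they are sister taxa.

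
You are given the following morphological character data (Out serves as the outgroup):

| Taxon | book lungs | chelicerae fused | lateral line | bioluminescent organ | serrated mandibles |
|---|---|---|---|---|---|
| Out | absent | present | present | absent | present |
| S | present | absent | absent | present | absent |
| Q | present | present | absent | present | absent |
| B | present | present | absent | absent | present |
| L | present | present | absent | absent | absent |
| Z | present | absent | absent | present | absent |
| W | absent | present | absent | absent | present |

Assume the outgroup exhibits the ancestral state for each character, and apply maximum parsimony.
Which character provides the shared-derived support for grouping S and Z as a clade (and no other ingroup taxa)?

chelicerae fused

Character polarity is set by the outgroup: the derived state is whichever differs from the outgroup's state, so for chelicerae fused, lateral line, serrated mandibles the derived state is 'absent', and for the remaining characters it is 'present'.
book lungs (derived state 'present') is shared by B, L, Q, S, and Z — a synapomorphy uniting that clade.
Only S and Z show the derived state 'absent' for chelicerae fused, supporting them as a clade.
lateral line (derived state 'absent') is shared by all ingroup taxa — unites the whole ingroup.
Only Q, S, and Z show the derived state 'present' for bioluminescent organ, supporting them as a clade.
serrated mandibles (derived state 'absent') is shared by L, Q, S, and Z — a synapomorphy uniting that clade.
Most parsimonious ingroup topology: (((((S,Z),Q),L),B),W).
The clade {S, Z} is supported by chelicerae fused: its derived state 'absent' occurs in exactly those taxa and in no other taxon (including the outgroup).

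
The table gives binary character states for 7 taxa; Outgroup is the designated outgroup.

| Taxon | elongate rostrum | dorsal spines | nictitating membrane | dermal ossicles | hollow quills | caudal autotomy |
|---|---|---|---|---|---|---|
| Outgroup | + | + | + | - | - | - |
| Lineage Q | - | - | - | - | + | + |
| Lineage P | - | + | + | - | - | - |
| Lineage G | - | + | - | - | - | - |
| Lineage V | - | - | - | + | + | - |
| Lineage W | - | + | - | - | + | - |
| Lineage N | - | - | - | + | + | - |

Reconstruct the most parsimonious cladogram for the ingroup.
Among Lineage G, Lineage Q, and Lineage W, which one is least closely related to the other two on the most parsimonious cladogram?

Lineage G

Character polarity is set by the outgroup: the derived state is whichever differs from the outgroup's state, so for elongate rostrum, dorsal spines, nictitating membrane the derived state is '-', and for the remaining characters it is '+'.
All ingroup taxa share the derived state '-' for elongate rostrum; it defines the ingroup but does not resolve relationships within it.
dorsal spines: derived state '-' in Lineage N, Lineage Q, and Lineage V only — synapomorphy for {Lineage N, Lineage Q, Lineage V}.
nictitating membrane: derived state '-' in Lineage G, Lineage N, Lineage Q, Lineage V, and Lineage W only — synapomorphy for {Lineage G, Lineage N, Lineage Q, Lineage V, Lineage W}.
dermal ossicles: derived state '+' in Lineage N and Lineage V only — synapomorphy for {Lineage N, Lineage V}.
hollow quills: derived state '+' in Lineage N, Lineage Q, Lineage V, and Lineage W only — synapomorphy for {Lineage N, Lineage Q, Lineage V, Lineage W}.
caudal autotomy (derived state '+') is unique to Lineage Q (autapomorphy; uninformative for grouping).
Most parsimonious ingroup topology: ((((Lineage Q,(Lineage V,Lineage N)),Lineage W),Lineage G),Lineage P).
Lineage Q and Lineage W share a more recent common ancestor with each other than either does with Lineage G, so Lineage G is the least closely related of the three.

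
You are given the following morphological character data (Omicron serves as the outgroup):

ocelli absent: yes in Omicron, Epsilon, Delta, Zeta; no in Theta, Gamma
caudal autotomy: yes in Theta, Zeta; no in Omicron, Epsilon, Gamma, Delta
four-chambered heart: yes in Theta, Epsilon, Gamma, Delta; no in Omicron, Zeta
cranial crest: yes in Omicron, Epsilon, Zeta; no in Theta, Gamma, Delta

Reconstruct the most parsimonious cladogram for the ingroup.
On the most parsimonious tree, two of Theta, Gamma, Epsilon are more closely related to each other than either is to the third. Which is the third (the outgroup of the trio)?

Epsilon

Character polarity is set by the outgroup: the derived state is whichever differs from the outgroup's state, so for ocelli absent, cranial crest the derived state is 'no', and for the remaining characters it is 'yes'.
ocelli absent (derived state 'no') is shared by Gamma and Theta — a synapomorphy uniting that clade.
caudal autotomy (state 'yes') occurs in Theta and Zeta but conflicts with the nesting implied by the other characters — most parsimoniously interpreted as homoplasy.
four-chambered heart (derived state 'yes') is shared by Delta, Epsilon, Gamma, and Theta — a synapomorphy uniting that clade.
cranial crest: derived state 'no' in Delta, Gamma, and Theta only — synapomorphy for {Delta, Gamma, Theta}.
Most parsimonious ingroup topology: ((((Theta,Gamma),Delta),Epsilon),Zeta).
Theta and Gamma share a more recent common ancestor with each other than either does with Epsilon, so Epsilon is the least closely related of the three.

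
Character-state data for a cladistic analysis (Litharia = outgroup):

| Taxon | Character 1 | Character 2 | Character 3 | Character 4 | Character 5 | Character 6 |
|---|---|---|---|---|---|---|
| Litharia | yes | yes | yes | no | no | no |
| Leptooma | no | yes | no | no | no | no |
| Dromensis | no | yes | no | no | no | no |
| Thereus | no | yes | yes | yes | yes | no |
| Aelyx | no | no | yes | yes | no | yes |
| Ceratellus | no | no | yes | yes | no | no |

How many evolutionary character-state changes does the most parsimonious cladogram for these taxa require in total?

Character polarity is set by the outgroup: the derived state is whichever differs from the outgroup's state, so for Character 1, Character 2, Character 3 the derived state is 'no', and for the remaining characters it is 'yes'.
All ingroup taxa share the derived state 'no' for Character 1; it defines the ingroup but does not resolve relationships within it.
Only Aelyx and Ceratellus show the derived state 'no' for Character 2, supporting them as a clade.
Character 3 (derived state 'no') is shared by Dromensis and Leptooma — a synapomorphy uniting that clade.
Character 4: derived state 'yes' in Aelyx, Ceratellus, and Thereus only — synapomorphy for {Aelyx, Ceratellus, Thereus}.
Character 5 (derived state 'yes') is unique to Thereus (autapomorphy; uninformative for grouping).
Character 6: derived state 'yes' in Aelyx only — an autapomorphy, so it tells us nothing about relationships among taxa.
Most parsimonious ingroup topology: ((Leptooma,Dromensis),(Thereus,(Aelyx,Ceratellus))).
Changes per character on this tree: Character 1: 1; Character 2: 1; Character 3: 1; Character 4: 1; Character 5: 1; Character 6: 1.
Total = 6.

6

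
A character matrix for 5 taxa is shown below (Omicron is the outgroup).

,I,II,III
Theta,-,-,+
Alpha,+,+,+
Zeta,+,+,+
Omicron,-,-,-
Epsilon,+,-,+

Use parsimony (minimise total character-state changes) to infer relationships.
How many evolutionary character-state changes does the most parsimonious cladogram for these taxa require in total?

3

The outgroup has state '-' for every character, so '+' is the derived state throughout.
Only Alpha, Epsilon, and Zeta show the derived state '+' for I, supporting them as a clade.
Only Alpha and Zeta show the derived state '+' for II, supporting them as a clade.
III (derived state '+') is shared by all ingroup taxa — unites the whole ingroup.
Most parsimonious ingroup topology: (((Zeta,Alpha),Epsilon),Theta).
Changes per character on this tree: I: 1; II: 1; III: 1.
Total = 3.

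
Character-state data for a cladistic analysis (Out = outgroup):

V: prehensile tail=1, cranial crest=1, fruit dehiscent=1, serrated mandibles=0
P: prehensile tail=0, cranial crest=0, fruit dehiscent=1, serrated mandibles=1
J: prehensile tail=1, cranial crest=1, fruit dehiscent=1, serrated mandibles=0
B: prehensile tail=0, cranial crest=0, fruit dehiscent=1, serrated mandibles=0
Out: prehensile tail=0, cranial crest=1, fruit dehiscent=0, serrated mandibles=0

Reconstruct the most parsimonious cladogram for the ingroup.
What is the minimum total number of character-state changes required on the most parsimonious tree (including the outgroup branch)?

4

Character polarity is set by the outgroup: the derived state is whichever differs from the outgroup's state, so for cranial crest the derived state is '0', and for the remaining characters it is '1'.
prehensile tail: derived state '1' in J and V only — synapomorphy for {J, V}.
cranial crest: derived state '0' in B and P only — synapomorphy for {B, P}.
All ingroup taxa share the derived state '1' for fruit dehiscent; it defines the ingroup but does not resolve relationships within it.
serrated mandibles: derived state '1' in P only — an autapomorphy, so it tells us nothing about relationships among taxa.
Most parsimonious ingroup topology: ((P,B),(J,V)).
Changes per character on this tree: prehensile tail: 1; cranial crest: 1; fruit dehiscent: 1; serrated mandibles: 1.
Total = 4.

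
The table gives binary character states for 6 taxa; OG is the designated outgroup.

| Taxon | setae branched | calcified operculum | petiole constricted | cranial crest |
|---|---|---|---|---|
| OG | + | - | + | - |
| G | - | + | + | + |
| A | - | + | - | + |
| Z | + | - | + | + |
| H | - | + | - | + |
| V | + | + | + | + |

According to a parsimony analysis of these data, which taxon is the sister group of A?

H

Character polarity is set by the outgroup: the derived state is whichever differs from the outgroup's state, so for setae branched, petiole constricted the derived state is '-', and for the remaining characters it is '+'.
setae branched: derived state '-' in A, G, and H only — synapomorphy for {A, G, H}.
calcified operculum: derived state '+' in A, G, H, and V only — synapomorphy for {A, G, H, V}.
petiole constricted: derived state '-' in A and H only — synapomorphy for {A, H}.
cranial crest (derived state '+') is shared by all ingroup taxa — unites the whole ingroup.
Most parsimonious ingroup topology: (((G,(A,H)),V),Z).
A and H form a cherry on this tree, so they are sister taxa.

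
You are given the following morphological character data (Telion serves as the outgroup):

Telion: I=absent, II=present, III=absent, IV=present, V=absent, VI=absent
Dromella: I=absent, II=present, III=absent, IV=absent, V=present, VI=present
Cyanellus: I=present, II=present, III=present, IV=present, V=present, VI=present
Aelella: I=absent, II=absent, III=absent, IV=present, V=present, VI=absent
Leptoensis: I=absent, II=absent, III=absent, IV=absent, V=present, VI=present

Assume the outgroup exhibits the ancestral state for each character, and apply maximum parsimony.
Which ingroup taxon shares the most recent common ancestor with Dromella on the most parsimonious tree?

Character polarity is set by the outgroup: the derived state is whichever differs from the outgroup's state, so for II, IV the derived state is 'absent', and for the remaining characters it is 'present'.
I (derived state 'present') is unique to Cyanellus (autapomorphy; uninformative for grouping).
II groups Aelella and Leptoensis, which is incompatible with the clades supported by the remaining characters; treating it as convergent (homoplasy) costs fewer steps than any alternative tree.
III: derived state 'present' in Cyanellus only — an autapomorphy, so it tells us nothing about relationships among taxa.
IV: derived state 'absent' in Dromella and Leptoensis only — synapomorphy for {Dromella, Leptoensis}.
V (derived state 'present') is shared by all ingroup taxa — unites the whole ingroup.
Only Cyanellus, Dromella, and Leptoensis show the derived state 'present' for VI, supporting them as a clade.
Most parsimonious ingroup topology: (((Dromella,Leptoensis),Cyanellus),Aelella).
Dromella and Leptoensis form a cherry on this tree, so they are sister taxa.

Leptoensis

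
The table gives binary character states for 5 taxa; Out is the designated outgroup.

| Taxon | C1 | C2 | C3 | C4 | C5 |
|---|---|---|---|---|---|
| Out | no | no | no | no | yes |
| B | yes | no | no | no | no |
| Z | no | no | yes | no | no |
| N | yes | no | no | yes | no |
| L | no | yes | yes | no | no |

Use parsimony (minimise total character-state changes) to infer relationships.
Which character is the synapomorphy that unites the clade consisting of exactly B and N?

C1

Character polarity is set by the outgroup: the derived state is whichever differs from the outgroup's state, so for C5 the derived state is 'no', and for the remaining characters it is 'yes'.
Only B and N show the derived state 'yes' for C1, supporting them as a clade.
C2 (derived state 'yes') is unique to L (autapomorphy; uninformative for grouping).
C3 (derived state 'yes') is shared by L and Z — a synapomorphy uniting that clade.
C4 (derived state 'yes') is unique to N (autapomorphy; uninformative for grouping).
C5 (derived state 'no') is shared by all ingroup taxa — unites the whole ingroup.
Most parsimonious ingroup topology: ((B,N),(Z,L)).
The clade {B, N} is supported by C1: its derived state 'yes' occurs in exactly those taxa and in no other taxon (including the outgroup).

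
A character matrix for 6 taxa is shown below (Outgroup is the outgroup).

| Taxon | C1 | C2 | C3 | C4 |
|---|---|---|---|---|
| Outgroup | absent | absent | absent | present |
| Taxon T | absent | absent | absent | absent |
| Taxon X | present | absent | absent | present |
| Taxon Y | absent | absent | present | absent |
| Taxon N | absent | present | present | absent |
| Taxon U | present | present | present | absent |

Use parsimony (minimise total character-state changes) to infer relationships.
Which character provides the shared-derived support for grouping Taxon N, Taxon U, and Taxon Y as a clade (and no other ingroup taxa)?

Character polarity is set by the outgroup: the derived state is whichever differs from the outgroup's state, so for C4 the derived state is 'absent', and for the remaining characters it is 'present'.
C1 groups Taxon U and Taxon X, which is incompatible with the clades supported by the remaining characters; treating it as convergent (homoplasy) costs fewer steps than any alternative tree.
C2: derived state 'present' in Taxon N and Taxon U only — synapomorphy for {Taxon N, Taxon U}.
C3 (derived state 'present') is shared by Taxon N, Taxon U, and Taxon Y — a synapomorphy uniting that clade.
Only Taxon N, Taxon T, Taxon U, and Taxon Y show the derived state 'absent' for C4, supporting them as a clade.
Most parsimonious ingroup topology: ((Taxon T,(Taxon Y,(Taxon N,Taxon U))),Taxon X).
The clade {Taxon N, Taxon U, Taxon Y} is supported by C3: its derived state 'present' occurs in exactly those taxa and in no other taxon (including the outgroup).

C3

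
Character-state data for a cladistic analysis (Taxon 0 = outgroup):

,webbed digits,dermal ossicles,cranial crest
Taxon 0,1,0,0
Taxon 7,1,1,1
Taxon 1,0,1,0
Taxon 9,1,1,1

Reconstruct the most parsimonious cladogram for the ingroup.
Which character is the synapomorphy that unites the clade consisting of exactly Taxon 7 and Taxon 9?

cranial crest

Character polarity is set by the outgroup: the derived state is whichever differs from the outgroup's state, so for webbed digits the derived state is '0', and for the remaining characters it is '1'.
webbed digits: derived state '0' in Taxon 1 only — an autapomorphy, so it tells us nothing about relationships among taxa.
dermal ossicles (derived state '1') is shared by all ingroup taxa — unites the whole ingroup.
cranial crest (derived state '1') is shared by Taxon 7 and Taxon 9 — a synapomorphy uniting that clade.
Most parsimonious ingroup topology: ((Taxon 7,Taxon 9),Taxon 1).
The clade {Taxon 7, Taxon 9} is supported by cranial crest: its derived state '1' occurs in exactly those taxa and in no other taxon (including the outgroup).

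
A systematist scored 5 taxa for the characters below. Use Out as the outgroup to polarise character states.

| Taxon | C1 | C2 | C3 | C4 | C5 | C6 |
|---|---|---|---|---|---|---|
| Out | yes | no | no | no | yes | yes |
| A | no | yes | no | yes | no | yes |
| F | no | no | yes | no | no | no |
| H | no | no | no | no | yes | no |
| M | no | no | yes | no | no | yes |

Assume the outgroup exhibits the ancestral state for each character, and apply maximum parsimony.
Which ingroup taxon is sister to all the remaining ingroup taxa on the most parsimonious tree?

Character polarity is set by the outgroup: the derived state is whichever differs from the outgroup's state, so for C1, C5, C6 the derived state is 'no', and for the remaining characters it is 'yes'.
All ingroup taxa share the derived state 'no' for C1; it defines the ingroup but does not resolve relationships within it.
C2 (derived state 'yes') is unique to A (autapomorphy; uninformative for grouping).
Only F and M show the derived state 'yes' for C3, supporting them as a clade.
C4 (derived state 'yes') is unique to A (autapomorphy; uninformative for grouping).
C5: derived state 'no' in A, F, and M only — synapomorphy for {A, F, M}.
C6 groups F and H, which is incompatible with the clades supported by the remaining characters; treating it as convergent (homoplasy) costs fewer steps than any alternative tree.
Most parsimonious ingroup topology: ((A,(F,M)),H).
H is sister to the clade containing all other ingroup taxa, so it is the earliest-diverging (most basal) ingroup lineage.

H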